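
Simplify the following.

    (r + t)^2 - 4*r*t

(r - t)^2

Expand the square and combine the 4*r*t term.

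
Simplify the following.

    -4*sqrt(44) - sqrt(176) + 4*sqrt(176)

4*sqrt(44) = 8*sqrt(11); sqrt(176) = 4*sqrt(11); 4*sqrt(176) = 16*sqrt(11)
Combine: (-8 - 4 + 16)·sqrt(11) = 4*sqrt(11)

4*sqrt(11)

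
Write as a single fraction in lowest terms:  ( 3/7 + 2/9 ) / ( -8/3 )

-41/168

Numerator: 3/7 + 2/9 = 41/63
Denominator: -8/3 = -8/3
Divide: (41/63) · (-3/8) = -41/168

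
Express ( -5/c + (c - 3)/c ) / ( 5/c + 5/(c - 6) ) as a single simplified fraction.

(c^2 - 14*c + 48)/(10*c - 30)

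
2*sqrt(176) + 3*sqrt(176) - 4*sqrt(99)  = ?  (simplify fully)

2*sqrt(176) = 8*sqrt(11); 3*sqrt(176) = 12*sqrt(11); 4*sqrt(99) = 12*sqrt(11)
Combine: (8 + 12 - 12)·sqrt(11) = 8*sqrt(11)

8*sqrt(11)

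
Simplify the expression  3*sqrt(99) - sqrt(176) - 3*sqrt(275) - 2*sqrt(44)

-14*sqrt(11)

3*sqrt(99) = 9*sqrt(11); sqrt(176) = 4*sqrt(11); 3*sqrt(275) = 15*sqrt(11); 2*sqrt(44) = 4*sqrt(11)
Combine: (9 - 4 - 15 - 4)·sqrt(11) = -14*sqrt(11)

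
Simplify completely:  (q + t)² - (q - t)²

4*q*t

Write as f(q,t) - f(q,-t) and expand.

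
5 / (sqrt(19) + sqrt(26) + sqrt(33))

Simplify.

(-5*sqrt(16302) + 30*sqrt(33) + 65*sqrt(26) + 100*sqrt(19))/916

Group as (sqrt(26) + sqrt(33)) + sqrt(19); multiply by (sqrt(26) + sqrt(33)) - sqrt(19), then rationalise the remaining surd.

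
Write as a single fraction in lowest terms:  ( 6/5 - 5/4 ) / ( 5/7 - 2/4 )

-7/30

Numerator: 6/5 - 5/4 = -1/20
Denominator: 5/7 - 2/4 = 3/14
Divide: (-1/20) · (14/3) = -7/30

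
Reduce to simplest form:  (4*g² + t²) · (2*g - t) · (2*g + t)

Telescope via difference of squares: ((2*g)+t)((2*g)-t) = 4*g² - t², then repeat with the next factor.

16*g⁴ - t⁴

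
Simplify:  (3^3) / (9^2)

3^3 = 3^3; 9^2 = 3^4
Combine exponents: 3^(-1)

3^(-1)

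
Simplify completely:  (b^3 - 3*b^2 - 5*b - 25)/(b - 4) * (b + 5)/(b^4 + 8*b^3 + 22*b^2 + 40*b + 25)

(b - 5)/(b^2 - 3*b - 4)

Factor: b^3 - 3*b^2 - 5*b - 25 = (b - 5)*(b^2 + 2*b + 5);  b^4 + 8*b^3 + 22*b^2 + 40*b + 25 = (b + 5)*(b^2 + 2*b + 5)*(b + 1)
Cancel the common factors (b^2 + 2*b + 5), (b + 5).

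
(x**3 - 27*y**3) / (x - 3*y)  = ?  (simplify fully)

x**2 + 3*x*y + 9*y**2

Factor as (a-b)(a**2+ab+b**2) with a=x, b=(3*y).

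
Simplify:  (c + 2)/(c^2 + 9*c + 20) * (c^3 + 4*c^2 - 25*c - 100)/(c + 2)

Factor: c^2 + 9*c + 20 = (c + 5)*(c + 4);  c^3 + 4*c^2 - 25*c - 100 = (c + 5)*(c + 4)*(c - 5)
Cancel the common factors (c + 2), (c + 5), (c + 4).

c - 5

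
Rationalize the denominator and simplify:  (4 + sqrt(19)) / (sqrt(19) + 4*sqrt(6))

Multiply numerator and denominator by -4*sqrt(6) + sqrt(19).
Denominator becomes -77; numerator becomes -4*sqrt(114) - 16*sqrt(6) + 4*sqrt(19) + 19.

(-19 - 4*sqrt(19) + 16*sqrt(6) + 4*sqrt(114))/77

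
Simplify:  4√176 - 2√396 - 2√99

-2*√11

4√176 = 16*√11; 2√396 = 12*√11; 2√99 = 6*√11
Combine: (16 - 12 - 6)·√11 = -2*√11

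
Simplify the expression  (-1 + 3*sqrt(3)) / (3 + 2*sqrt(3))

Multiply numerator and denominator by -2*sqrt(3) + 3.
Denominator becomes -3; numerator becomes -21 + 11*sqrt(3).

(-11*sqrt(3) + 21)/3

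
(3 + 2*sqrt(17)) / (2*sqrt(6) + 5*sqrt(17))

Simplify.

(-4*sqrt(102) - 6*sqrt(6) + 15*sqrt(17) + 170)/401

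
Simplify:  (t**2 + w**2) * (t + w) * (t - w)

t**4 - w**4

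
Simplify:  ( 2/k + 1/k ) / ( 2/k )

Numerator: 2/k + 1/k = 3/k
Denominator: 2/k = 2/k
Divide: (3/k) · (k/2) = 3/2

3/2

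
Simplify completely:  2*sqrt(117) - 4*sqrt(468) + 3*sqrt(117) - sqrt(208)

2*sqrt(117) = 6*sqrt(13); 4*sqrt(468) = 24*sqrt(13); 3*sqrt(117) = 9*sqrt(13); sqrt(208) = 4*sqrt(13)
Combine: (6 - 24 + 9 - 4)·sqrt(13) = -13*sqrt(13)

-13*sqrt(13)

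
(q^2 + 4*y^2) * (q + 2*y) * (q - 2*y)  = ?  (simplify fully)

q^4 - 16*y^4

(q+(2*y))(q-(2*y)) = q^2 - 4*y^2; continue pairing.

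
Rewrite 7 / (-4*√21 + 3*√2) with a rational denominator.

Multiply numerator and denominator by 3*√2 + 4*√21.
Denominator becomes -318; numerator becomes 21*√2 + 28*√21.

(-28*√21 - 21*√2)/318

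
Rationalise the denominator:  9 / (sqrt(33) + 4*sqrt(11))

Multiply numerator and denominator by -4*sqrt(11) + sqrt(33).
Denominator becomes -143; numerator becomes -36*sqrt(11) + 9*sqrt(33).

(-9*sqrt(33) + 36*sqrt(11))/143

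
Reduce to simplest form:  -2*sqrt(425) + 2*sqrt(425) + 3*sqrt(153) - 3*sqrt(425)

2*sqrt(425) = 10*sqrt(17); 2*sqrt(425) = 10*sqrt(17); 3*sqrt(153) = 9*sqrt(17); 3*sqrt(425) = 15*sqrt(17)
Combine: (-10 + 10 + 9 - 15)·sqrt(17) = -6*sqrt(17)

-6*sqrt(17)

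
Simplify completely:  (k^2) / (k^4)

Quotient: (k^-2)

k^(-2)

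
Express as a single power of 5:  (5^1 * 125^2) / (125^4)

5^(-5)

5^1 = 5^1; 125^2 = 5^6; 125^4 = 5^12
Combine exponents: 5^(-5)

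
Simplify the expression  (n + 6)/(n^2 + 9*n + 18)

1/(n + 3)

Factor: n^2 + 9*n + 18 = (n + 3)*(n + 6)
Cancel the common factor (n + 6).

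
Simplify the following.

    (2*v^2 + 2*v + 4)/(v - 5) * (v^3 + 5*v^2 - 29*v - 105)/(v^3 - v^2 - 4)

(2*v^2 + 20*v + 42)/(v - 2)

Factor: 2*v^2 + 2*v + 4 = 2*(v^2 + v + 2);  v^3 + 5*v^2 - 29*v - 105 = (v + 3)*(v + 7)*(v - 5);  v^3 - v^2 - 4 = (v - 2)*(v^2 + v + 2)
Cancel the common factors (v^2 + v + 2), (v - 5).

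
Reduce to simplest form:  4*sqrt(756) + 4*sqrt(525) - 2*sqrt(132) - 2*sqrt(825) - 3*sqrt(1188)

4*sqrt(756) = 24*sqrt(21); 4*sqrt(525) = 20*sqrt(21); 2*sqrt(132) = 4*sqrt(33); 2*sqrt(825) = 10*sqrt(33); 3*sqrt(1188) = 18*sqrt(33)

-32*sqrt(33) + 44*sqrt(21)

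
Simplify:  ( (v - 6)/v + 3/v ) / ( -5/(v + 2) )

(-v^2 + v + 6)/(5*v)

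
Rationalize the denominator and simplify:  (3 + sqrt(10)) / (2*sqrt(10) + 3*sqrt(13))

Multiply numerator and denominator by -3*sqrt(13) + 2*sqrt(10).
Denominator becomes -77; numerator becomes -3*sqrt(130) - 9*sqrt(13) + 6*sqrt(10) + 20.

(-20 - 6*sqrt(10) + 9*sqrt(13) + 3*sqrt(130))/77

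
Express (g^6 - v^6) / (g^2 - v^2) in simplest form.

g^4 + g^2*v^2 + v^4

g^6 - v^6 factors as -(-g + v)*(g + v)*(g^2 - g*v + v^2)*(g^2 + g*v + v^2).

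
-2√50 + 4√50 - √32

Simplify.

2√50 = 10*√2; 4√50 = 20*√2; √32 = 4*√2
Combine: (-10 + 20 - 4)·√2 = 6*√2

6*√2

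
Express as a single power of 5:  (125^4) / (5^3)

5^9

125^4 = 5^12; 5^3 = 5^3
Combine exponents: 5^9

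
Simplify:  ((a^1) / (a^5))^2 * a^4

a^(-4)

Inside the bracket: (a^-4)
Raise to the power 2: (a^-8)
Multiply by a^4: add exponents.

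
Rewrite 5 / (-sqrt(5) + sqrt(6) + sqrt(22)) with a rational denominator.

-105*sqrt(6) - 20*sqrt(165) + 115*sqrt(5) + 55*sqrt(22)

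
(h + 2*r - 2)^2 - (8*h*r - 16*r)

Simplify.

(-h + 2*r + 2)^2

After expansion: h^2 - 4*h*r - 4*h + 4*r^2 + 8*r + 4 — a perfect-square trinomial.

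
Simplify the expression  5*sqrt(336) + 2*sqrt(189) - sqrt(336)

5*sqrt(336) = 20*sqrt(21); 2*sqrt(189) = 6*sqrt(21); sqrt(336) = 4*sqrt(21)
Combine: (20 + 6 - 4)·sqrt(21) = 22*sqrt(21)

22*sqrt(21)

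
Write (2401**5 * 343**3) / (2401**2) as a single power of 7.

2401**5 = 7**20; 343**3 = 7**9; 2401**2 = 7**8
Combine exponents: 7**21

7**21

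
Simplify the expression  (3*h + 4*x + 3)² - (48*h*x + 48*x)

Expand the square and combine the (48*h*x + 48*x) term.

(3*h - 4*x + 3)²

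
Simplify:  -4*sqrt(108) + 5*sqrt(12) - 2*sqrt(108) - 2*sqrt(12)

4*sqrt(108) = 24*sqrt(3); 5*sqrt(12) = 10*sqrt(3); 2*sqrt(108) = 12*sqrt(3); 2*sqrt(12) = 4*sqrt(3)
Combine: (-24 + 10 - 12 - 4)·sqrt(3) = -30*sqrt(3)

-30*sqrt(3)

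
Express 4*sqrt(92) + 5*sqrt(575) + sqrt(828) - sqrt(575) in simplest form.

4*sqrt(92) = 8*sqrt(23); 5*sqrt(575) = 25*sqrt(23); sqrt(828) = 6*sqrt(23); sqrt(575) = 5*sqrt(23)
Combine: (8 + 25 + 6 - 5)·sqrt(23) = 34*sqrt(23)

34*sqrt(23)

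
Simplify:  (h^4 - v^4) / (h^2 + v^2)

h^2 - v^2

Factor h^4 - v^4 and cancel (h^2 + v^2).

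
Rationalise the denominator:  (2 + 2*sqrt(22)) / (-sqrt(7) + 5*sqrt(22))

Multiply numerator and denominator by sqrt(7) + 5*sqrt(22).
Denominator becomes 543; numerator becomes 2*sqrt(7) + 2*sqrt(154) + 10*sqrt(22) + 220.

(2*sqrt(7) + 2*sqrt(154) + 10*sqrt(22) + 220)/543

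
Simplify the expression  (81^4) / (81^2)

3^8

81^4 = 3^16; 81^2 = 3^8
Combine exponents: 3^8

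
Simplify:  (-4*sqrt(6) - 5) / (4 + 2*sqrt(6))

(-14 + 3*sqrt(6))/4

Multiply numerator and denominator by -2*sqrt(6) + 4.
Denominator becomes -8; numerator becomes -6*sqrt(6) + 28.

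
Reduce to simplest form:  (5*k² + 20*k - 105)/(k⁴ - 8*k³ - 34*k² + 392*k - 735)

5/(k² - 12*k + 35)

Factor: 5*k² + 20*k - 105 = 5·(k - 3)·(k + 7);  k⁴ - 8*k³ - 34*k² + 392*k - 735 = (k - 3)·(k - 5)·(k + 7)·(k - 7)
Cancel the common factors (k + 7), (k - 3).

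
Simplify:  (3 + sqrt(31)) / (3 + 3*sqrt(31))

Multiply numerator and denominator by -3*sqrt(31) + 3.
Denominator becomes -270; numerator becomes -84 - 6*sqrt(31).

(sqrt(31) + 14)/45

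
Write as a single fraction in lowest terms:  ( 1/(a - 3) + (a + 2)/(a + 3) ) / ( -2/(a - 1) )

Numerator: 1/(a - 3) + (a + 2)/(a + 3) = (a^2 - 3)/(a^2 - 9)
Denominator: -2/(a - 1) = -2/(a - 1)
Divide: ((a^2 - 3)/(a^2 - 9)) · (-a/2 + 1/2) = (-a^3 + a^2 + 3*a - 3)/(2*a^2 - 18)

(-a^3 + a^2 + 3*a - 3)/(2*a^2 - 18)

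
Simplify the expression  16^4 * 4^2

16^4 = 2^16; 4^2 = 2^4
Combine exponents: 2^20

2^20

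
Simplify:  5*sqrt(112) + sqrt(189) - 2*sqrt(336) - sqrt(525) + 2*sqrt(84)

5*sqrt(112) = 20*sqrt(7); sqrt(189) = 3*sqrt(21); 2*sqrt(336) = 8*sqrt(21); sqrt(525) = 5*sqrt(21); 2*sqrt(84) = 4*sqrt(21)

-6*sqrt(21) + 20*sqrt(7)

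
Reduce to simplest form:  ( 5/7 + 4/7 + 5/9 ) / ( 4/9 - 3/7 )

116

Numerator: 5/7 + 4/7 + 5/9 = 116/63
Denominator: 4/9 - 3/7 = 1/63
Divide: (116/63) · (63) = 116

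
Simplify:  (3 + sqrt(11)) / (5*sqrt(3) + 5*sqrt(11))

Multiply numerator and denominator by -5*sqrt(3) + 5*sqrt(11).
Denominator becomes 200; numerator becomes -5*sqrt(33) - 15*sqrt(3) + 15*sqrt(11) + 55.

(-sqrt(33) - 3*sqrt(3) + 3*sqrt(11) + 11)/40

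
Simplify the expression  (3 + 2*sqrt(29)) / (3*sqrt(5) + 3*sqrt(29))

(-2*sqrt(145) - 3*sqrt(5) + 3*sqrt(29) + 58)/72

Multiply numerator and denominator by -3*sqrt(5) + 3*sqrt(29).
Denominator becomes 216; numerator becomes -6*sqrt(145) - 9*sqrt(5) + 9*sqrt(29) + 174.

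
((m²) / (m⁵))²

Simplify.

Inside the bracket: (m^-3)
Raise to the power 2: (m^-6)

m^(-6)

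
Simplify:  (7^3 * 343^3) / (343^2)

7^6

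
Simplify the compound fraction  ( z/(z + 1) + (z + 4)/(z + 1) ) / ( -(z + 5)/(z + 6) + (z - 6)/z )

(-2*z^3 - 16*z^2 - 24*z)/(5*z^2 + 41*z + 36)

Numerator: z/(z + 1) + (z + 4)/(z + 1) = (2*z + 4)/(z + 1)
Denominator: -(z + 5)/(z + 6) + (z - 6)/z = (-5*z - 36)/(z^2 + 6*z)
Divide: ((2*z + 4)/(z + 1)) · ((z^2 + 6*z)/(-5*z - 36)) = (-2*z^3 - 16*z^2 - 24*z)/(5*z^2 + 41*z + 36)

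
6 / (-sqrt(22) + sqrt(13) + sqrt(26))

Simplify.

(-102*sqrt(22) + 54*sqrt(26) + 210*sqrt(13) + 312*sqrt(11))/1063

Group as (sqrt(13) + sqrt(26)) - sqrt(22); multiply by (sqrt(13) + sqrt(26)) + sqrt(22), then rationalise the remaining surd.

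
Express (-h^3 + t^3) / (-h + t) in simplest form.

h^2 + h*t + t^2

Apply the difference-of-cubes factorisation and cancel (-h + t).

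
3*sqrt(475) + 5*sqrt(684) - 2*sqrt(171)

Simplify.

39*sqrt(19)

3*sqrt(475) = 15*sqrt(19); 5*sqrt(684) = 30*sqrt(19); 2*sqrt(171) = 6*sqrt(19)
Combine: (15 + 30 - 6)·sqrt(19) = 39*sqrt(19)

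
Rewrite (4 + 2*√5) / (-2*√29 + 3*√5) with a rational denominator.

(-4*√145 - 8*√29 - 30 - 12*√5)/71

Multiply numerator and denominator by 3*√5 + 2*√29.
Denominator becomes -71; numerator becomes 12*√5 + 30 + 8*√29 + 4*√145.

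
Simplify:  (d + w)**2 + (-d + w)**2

2*d**2 + 2*w**2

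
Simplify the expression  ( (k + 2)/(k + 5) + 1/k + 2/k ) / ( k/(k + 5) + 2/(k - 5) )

Numerator: (k + 2)/(k + 5) + 1/k + 2/k = (k^2 + 5*k + 15)/(k^2 + 5*k)
Denominator: k/(k + 5) + 2/(k - 5) = (k^2 - 3*k + 10)/(k^2 - 25)
Divide: ((k^2 + 5*k + 15)/(k^2 + 5*k)) · ((k^2 - 25)/(k^2 - 3*k + 10)) = (k^3 - 10*k - 75)/(k^3 - 3*k^2 + 10*k)

(k^3 - 10*k - 75)/(k^3 - 3*k^2 + 10*k)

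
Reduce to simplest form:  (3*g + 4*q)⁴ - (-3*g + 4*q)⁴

864*g³*q + 1536*g*q³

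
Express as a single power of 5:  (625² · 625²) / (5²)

5^14

625² = 5^8; 625² = 5^8; 5² = 5^2
Combine exponents: 5^14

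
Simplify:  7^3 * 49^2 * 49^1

7^3 = 7^3; 49^2 = 7^4; 49^1 = 7^2
Combine exponents: 7^9

7^9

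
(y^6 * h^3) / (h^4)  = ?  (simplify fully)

y^6/h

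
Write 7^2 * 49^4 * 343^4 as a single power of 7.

7^22

7^2 = 7^2; 49^4 = 7^8; 343^4 = 7^12
Combine exponents: 7^22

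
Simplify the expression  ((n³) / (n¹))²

n⁴

Inside the bracket: n²
Raise to the power 2: n⁴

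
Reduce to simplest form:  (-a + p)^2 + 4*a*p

(a + p)^2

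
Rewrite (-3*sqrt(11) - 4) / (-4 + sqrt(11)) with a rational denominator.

(49 + 16*sqrt(11))/5

Multiply numerator and denominator by -4 - sqrt(11).
Denominator becomes 5; numerator becomes 49 + 16*sqrt(11).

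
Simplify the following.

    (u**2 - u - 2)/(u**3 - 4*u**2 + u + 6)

Factor: u**2 - u - 2 = (u - 2)*(u + 1);  u**3 - 4*u**2 + u + 6 = (u + 1)*(u - 2)*(u - 3)
Cancel the common factors (u - 2), (u + 1).

1/(u - 3)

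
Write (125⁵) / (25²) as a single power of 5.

5^11

125⁵ = 5^15; 25² = 5^4
Combine exponents: 5^11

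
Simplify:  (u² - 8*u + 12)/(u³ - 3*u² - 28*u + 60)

1/(u + 5)

Factor: u² - 8*u + 12 = (u - 2)·(u - 6);  u³ - 3*u² - 28*u + 60 = (u - 6)·(u - 2)·(u + 5)
Cancel the common factors (u - 2), (u - 6).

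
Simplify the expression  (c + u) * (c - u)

(c+u)(c-u) = c^2 - u^2.

c^2 - u^2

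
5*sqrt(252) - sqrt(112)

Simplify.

5*sqrt(252) = 30*sqrt(7); sqrt(112) = 4*sqrt(7)
Combine: (30 - 4)·sqrt(7) = 26*sqrt(7)

26*sqrt(7)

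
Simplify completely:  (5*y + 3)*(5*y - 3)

Product of conjugates: (P+Q)(P-Q) = P**2 - Q**2.

25*y**2 - 9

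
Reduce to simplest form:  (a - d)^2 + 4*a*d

(a + d)^2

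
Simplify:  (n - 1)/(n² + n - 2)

Factor: n² + n - 2 = (n + 2)·(n - 1)
Cancel the common factor (n - 1).

1/(n + 2)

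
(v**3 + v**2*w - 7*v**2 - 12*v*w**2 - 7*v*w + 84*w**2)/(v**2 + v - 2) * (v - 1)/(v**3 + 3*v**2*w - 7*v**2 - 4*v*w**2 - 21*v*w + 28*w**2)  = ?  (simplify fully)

(v - 3*w)/(v**2 - v*w + 2*v - 2*w)

Factor: v**3 + v**2*w - 7*v**2 - 12*v*w**2 - 7*v*w + 84*w**2 = (v - 3*w)*(v - 7)*(v + 4*w);  v**2 + v - 2 = (v - 1)*(v + 2);  v**3 + 3*v**2*w - 7*v**2 - 4*v*w**2 - 21*v*w + 28*w**2 = (v - 7)*(v - w)*(v + 4*w)
Cancel the common factors (v + 4*w), (v - 1), (v - 7).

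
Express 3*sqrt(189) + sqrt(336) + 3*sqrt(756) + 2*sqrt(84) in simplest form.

35*sqrt(21)

3*sqrt(189) = 9*sqrt(21); sqrt(336) = 4*sqrt(21); 3*sqrt(756) = 18*sqrt(21); 2*sqrt(84) = 4*sqrt(21)
Combine: (9 + 4 + 18 + 4)·sqrt(21) = 35*sqrt(21)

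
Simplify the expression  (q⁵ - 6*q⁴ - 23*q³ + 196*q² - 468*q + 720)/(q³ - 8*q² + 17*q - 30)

Factor: q⁵ - 6*q⁴ - 23*q³ + 196*q² - 468*q + 720 = (q - 6)·(q - 4)·(q + 6)·(q² - 2*q + 5);  q³ - 8*q² + 17*q - 30 = (q² - 2*q + 5)·(q - 6)
Cancel the common factors (q² - 2*q + 5), (q - 6).

q² + 2*q - 24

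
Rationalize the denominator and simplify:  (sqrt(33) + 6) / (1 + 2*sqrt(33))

(60 + 11*sqrt(33))/131

Multiply numerator and denominator by -2*sqrt(33) + 1.
Denominator becomes -131; numerator becomes -11*sqrt(33) - 60.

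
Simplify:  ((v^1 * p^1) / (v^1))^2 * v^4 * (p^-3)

Inside the bracket: p^1
Raise to the power 2: p^2
Multiply by v^4 * (p^-3): add exponents.

v^4/p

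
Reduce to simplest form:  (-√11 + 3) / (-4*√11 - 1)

(-13*√11 + 47)/175

Multiply numerator and denominator by -1 + 4*√11.
Denominator becomes -175; numerator becomes -47 + 13*√11.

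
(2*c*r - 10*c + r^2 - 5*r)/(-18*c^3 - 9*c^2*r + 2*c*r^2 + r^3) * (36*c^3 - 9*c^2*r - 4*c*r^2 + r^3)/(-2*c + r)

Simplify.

(-4*c*r + 20*c + r^2 - 5*r)/(-2*c + r)

Factor: 2*c*r - 10*c + r^2 - 5*r = (2*c + r)*(r - 5);  -18*c^3 - 9*c^2*r + 2*c*r^2 + r^3 = (2*c + r)*(3*c + r)*(-3*c + r);  36*c^3 - 9*c^2*r - 4*c*r^2 + r^3 = (-4*c + r)*(-3*c + r)*(3*c + r)
Cancel the common factors (3*c + r), (2*c + r), (-3*c + r).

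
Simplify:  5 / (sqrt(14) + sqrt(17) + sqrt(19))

Group as (sqrt(14) + sqrt(17)) + sqrt(19); multiply by (sqrt(14) + sqrt(17)) - sqrt(19), then rationalise the remaining surd.

(-5*sqrt(4522) + 30*sqrt(19) + 40*sqrt(17) + 55*sqrt(14))/404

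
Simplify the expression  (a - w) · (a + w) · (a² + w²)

(a+w)(a-w) = a² - w²; continue pairing.

a⁴ - w⁴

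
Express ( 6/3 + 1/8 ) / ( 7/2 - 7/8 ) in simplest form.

17/21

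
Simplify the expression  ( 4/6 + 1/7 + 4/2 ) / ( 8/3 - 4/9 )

Numerator: 4/6 + 1/7 + 4/2 = 59/21
Denominator: 8/3 - 4/9 = 20/9
Divide: (59/21) · (9/20) = 177/140

177/140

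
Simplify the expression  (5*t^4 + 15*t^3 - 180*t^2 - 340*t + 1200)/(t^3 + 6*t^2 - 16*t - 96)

(5*t^2 - 35*t + 50)/(t - 4)

Factor: 5*t^4 + 15*t^3 - 180*t^2 - 340*t + 1200 = 5*(t + 6)*(t + 4)*(t - 2)*(t - 5);  t^3 + 6*t^2 - 16*t - 96 = (t - 4)*(t + 6)*(t + 4)
Cancel the common factors (t + 6), (t + 4).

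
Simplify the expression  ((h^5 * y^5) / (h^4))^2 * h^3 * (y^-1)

h^5*y^9

Inside the bracket: h^1 * y^5
Raise to the power 2: h^2 * y^10
Multiply by h^3 * (y^-1): add exponents.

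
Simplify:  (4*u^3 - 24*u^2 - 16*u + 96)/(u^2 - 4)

Factor: 4*u^3 - 24*u^2 - 16*u + 96 = 4*(u - 6)*(u + 2)*(u - 2);  u^2 - 4 = (u - 2)*(u + 2)
Cancel the common factors (u + 2), (u - 2).

4*u - 24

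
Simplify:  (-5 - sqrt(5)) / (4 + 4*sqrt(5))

Multiply numerator and denominator by -4*sqrt(5) + 4.
Denominator becomes -64; numerator becomes 16*sqrt(5).

-sqrt(5)/4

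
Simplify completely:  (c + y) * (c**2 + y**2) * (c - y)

c**4 - y**4

Telescope via difference of squares: (c+y)(c-y) = c**2 - y**2, then repeat with the next factor.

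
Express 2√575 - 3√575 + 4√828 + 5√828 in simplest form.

2√575 = 10*√23; 3√575 = 15*√23; 4√828 = 24*√23; 5√828 = 30*√23
Combine: (10 - 15 + 24 + 30)·√23 = 49*√23

49*√23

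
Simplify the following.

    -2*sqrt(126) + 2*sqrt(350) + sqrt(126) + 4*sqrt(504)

2*sqrt(126) = 6*sqrt(14); 2*sqrt(350) = 10*sqrt(14); sqrt(126) = 3*sqrt(14); 4*sqrt(504) = 24*sqrt(14)
Combine: (-6 + 10 + 3 + 24)·sqrt(14) = 31*sqrt(14)

31*sqrt(14)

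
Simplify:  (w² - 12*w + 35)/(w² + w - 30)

Factor: w² - 12*w + 35 = (w - 5)·(w - 7);  w² + w - 30 = (w - 5)·(w + 6)
Cancel the common factor (w - 5).

(w - 7)/(w + 6)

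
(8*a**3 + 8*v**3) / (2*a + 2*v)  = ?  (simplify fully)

(2*v)**3 + (2*a)**3 = (2*a + 2*v)(4*a**2 - 4*a*v + 4*v**2).

4*a**2 - 4*a*v + 4*v**2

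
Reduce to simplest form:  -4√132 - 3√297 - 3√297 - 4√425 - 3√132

4√132 = 8*√33; 3√297 = 9*√33; 3√297 = 9*√33; 4√425 = 20*√17; 3√132 = 6*√33

-32*√33 - 20*√17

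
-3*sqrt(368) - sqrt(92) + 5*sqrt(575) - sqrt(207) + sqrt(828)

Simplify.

14*sqrt(23)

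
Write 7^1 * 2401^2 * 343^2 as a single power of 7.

7^15

7^1 = 7^1; 2401^2 = 7^8; 343^2 = 7^6
Combine exponents: 7^15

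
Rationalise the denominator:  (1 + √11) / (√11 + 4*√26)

(-11 - √11 + 4*√26 + 4*√286)/405

Multiply numerator and denominator by -4*√26 + √11.
Denominator becomes -405; numerator becomes -4*√286 - 4*√26 + √11 + 11.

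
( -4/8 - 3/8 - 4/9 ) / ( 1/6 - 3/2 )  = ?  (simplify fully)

95/96

Numerator: -4/8 - 3/8 - 4/9 = -95/72
Denominator: 1/6 - 3/2 = -4/3
Divide: (-95/72) · (-3/4) = 95/96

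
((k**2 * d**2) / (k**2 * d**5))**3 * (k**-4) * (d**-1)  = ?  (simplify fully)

Inside the bracket: (d**-3)
Raise to the power 3: (d**-9)
Multiply by (k**-4) * (d**-1): add exponents.

1/(d**10*k**4)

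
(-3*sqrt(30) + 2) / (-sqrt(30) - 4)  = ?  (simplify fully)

-sqrt(30) + 7

Multiply numerator and denominator by -4 + sqrt(30).
Denominator becomes -14; numerator becomes -98 + 14*sqrt(30).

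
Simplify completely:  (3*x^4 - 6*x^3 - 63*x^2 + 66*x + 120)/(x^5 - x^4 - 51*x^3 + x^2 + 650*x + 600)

Factor: 3*x^4 - 6*x^3 - 63*x^2 + 66*x + 120 = 3*(x + 1)*(x + 4)*(x - 2)*(x - 5);  x^5 - x^4 - 51*x^3 + x^2 + 650*x + 600 = (x + 1)*(x - 6)*(x - 5)*(x + 5)*(x + 4)
Cancel the common factors (x - 5), (x + 4), (x + 1).

(3*x - 6)/(x^2 - x - 30)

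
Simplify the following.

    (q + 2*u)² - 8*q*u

(q - 2*u)²

After expansion: q² - 4*q*u + 4*u² — a perfect-square trinomial.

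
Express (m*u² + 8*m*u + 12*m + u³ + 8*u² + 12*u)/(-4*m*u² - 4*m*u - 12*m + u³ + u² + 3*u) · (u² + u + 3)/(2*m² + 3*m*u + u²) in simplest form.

(u² + 8*u + 12)/(-8*m² - 2*m*u + u²)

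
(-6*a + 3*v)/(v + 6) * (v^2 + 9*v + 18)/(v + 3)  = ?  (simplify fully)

-6*a + 3*v

Factor: -6*a + 3*v = 3*(-2*a + v);  v^2 + 9*v + 18 = (v + 3)*(v + 6)
Cancel the common factors (v + 6), (v + 3).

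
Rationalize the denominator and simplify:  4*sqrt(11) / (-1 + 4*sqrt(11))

(4*sqrt(11) + 176)/175

Multiply numerator and denominator by -4*sqrt(11) - 1.
Denominator becomes -175; numerator becomes -176 - 4*sqrt(11).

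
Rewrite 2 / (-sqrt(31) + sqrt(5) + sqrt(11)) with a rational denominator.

Group as (sqrt(5) + sqrt(11)) - sqrt(31); multiply by (sqrt(5) + sqrt(11)) + sqrt(31), then rationalise the remaining surd.

(-30*sqrt(31) - 50*sqrt(11) - 74*sqrt(5) - 4*sqrt(1705))/5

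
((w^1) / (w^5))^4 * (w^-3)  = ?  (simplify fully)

Inside the bracket: (w^-4)
Raise to the power 4: (w^-16)
Multiply by (w^-3): add exponents.

w^(-19)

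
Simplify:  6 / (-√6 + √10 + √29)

(-198*√6 - 78*√29 + 150*√10 + 24*√435)/71

Group as (√10 + √29) - √6; multiply by (√10 + √29) + √6, then rationalise the remaining surd.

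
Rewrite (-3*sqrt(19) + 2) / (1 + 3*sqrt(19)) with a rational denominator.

Multiply numerator and denominator by -3*sqrt(19) + 1.
Denominator becomes -170; numerator becomes -9*sqrt(19) + 173.

(-173 + 9*sqrt(19))/170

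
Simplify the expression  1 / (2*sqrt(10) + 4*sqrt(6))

Multiply numerator and denominator by -2*sqrt(10) + 4*sqrt(6).
Denominator becomes 56; numerator becomes -2*sqrt(10) + 4*sqrt(6).

(-sqrt(10) + 2*sqrt(6))/28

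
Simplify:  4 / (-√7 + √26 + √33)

Group as (√26 + √33) - √7; multiply by (√26 + √33) + √7, then rationalise the remaining surd.

(-26*√7 + 7*√26 + √6006)/91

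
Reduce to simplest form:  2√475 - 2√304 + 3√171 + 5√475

2√475 = 10*√19; 2√304 = 8*√19; 3√171 = 9*√19; 5√475 = 25*√19
Combine: (10 - 8 + 9 + 25)·√19 = 36*√19

36*√19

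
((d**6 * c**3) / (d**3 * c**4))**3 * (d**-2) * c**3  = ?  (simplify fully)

d**7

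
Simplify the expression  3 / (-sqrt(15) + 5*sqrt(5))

(3*sqrt(15) + 15*sqrt(5))/110

Multiply numerator and denominator by sqrt(15) + 5*sqrt(5).
Denominator becomes 110; numerator becomes 3*sqrt(15) + 15*sqrt(5).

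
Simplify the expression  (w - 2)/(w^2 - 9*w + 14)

1/(w - 7)

Factor: w^2 - 9*w + 14 = (w - 2)*(w - 7)
Cancel the common factor (w - 2).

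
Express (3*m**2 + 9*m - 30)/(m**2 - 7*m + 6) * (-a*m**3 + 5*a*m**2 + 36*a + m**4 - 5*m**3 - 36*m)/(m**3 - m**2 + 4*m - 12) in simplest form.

Factor: 3*m**2 + 9*m - 30 = 3*(m + 5)*(m - 2);  m**2 - 7*m + 6 = (m - 6)*(m - 1);  -a*m**3 + 5*a*m**2 + 36*a + m**4 - 5*m**3 - 36*m = (m**2 + m + 6)*(m - 6)*(-a + m);  m**3 - m**2 + 4*m - 12 = (m**2 + m + 6)*(m - 2)
Cancel the common factors (m**2 + m + 6), (m - 2), (m - 6).

(-3*a*m - 15*a + 3*m**2 + 15*m)/(m - 1)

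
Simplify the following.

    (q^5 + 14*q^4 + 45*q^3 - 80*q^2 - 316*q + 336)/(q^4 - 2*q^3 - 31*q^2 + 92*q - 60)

(q^2 + 11*q + 28)/(q - 5)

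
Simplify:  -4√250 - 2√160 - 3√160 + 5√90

-25*√10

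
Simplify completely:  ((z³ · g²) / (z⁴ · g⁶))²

1/(g⁸*z²)

Inside the bracket: (z^-1) · (g^-4)
Raise to the power 2: (z^-2) · (g^-8)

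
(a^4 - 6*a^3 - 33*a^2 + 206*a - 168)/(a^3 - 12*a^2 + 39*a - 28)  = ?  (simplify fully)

Factor: a^4 - 6*a^3 - 33*a^2 + 206*a - 168 = (a + 6)*(a - 1)*(a - 7)*(a - 4);  a^3 - 12*a^2 + 39*a - 28 = (a - 7)*(a - 1)*(a - 4)
Cancel the common factors (a - 7), (a - 4), (a - 1).

a + 6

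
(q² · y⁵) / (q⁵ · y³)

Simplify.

Quotient: (q^-3) · y²

y²/q³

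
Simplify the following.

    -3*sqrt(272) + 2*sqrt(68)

-8*sqrt(17)

3*sqrt(272) = 12*sqrt(17); 2*sqrt(68) = 4*sqrt(17)
Combine: (-12 + 4)·sqrt(17) = -8*sqrt(17)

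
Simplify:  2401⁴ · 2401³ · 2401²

7^36

2401⁴ = 7^16; 2401³ = 7^12; 2401² = 7^8
Combine exponents: 7^36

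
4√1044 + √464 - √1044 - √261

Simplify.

4√1044 = 24*√29; √464 = 4*√29; √1044 = 6*√29; √261 = 3*√29
Combine: (24 + 4 - 6 - 3)·√29 = 19*√29

19*√29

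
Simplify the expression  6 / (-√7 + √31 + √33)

Group as (√31 + √33) - √7; multiply by (√31 + √33) + √7, then rationalise the remaining surd.

(-114*√7 + 10*√33 + 18*√31 + 4*√7161)/281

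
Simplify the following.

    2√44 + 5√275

2√44 = 4*√11; 5√275 = 25*√11
Combine: (4 + 25)·√11 = 29*√11

29*√11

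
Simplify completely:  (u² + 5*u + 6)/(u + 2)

u + 3

Factor: u² + 5*u + 6 = (u + 2)·(u + 3)
Cancel the common factor (u + 2).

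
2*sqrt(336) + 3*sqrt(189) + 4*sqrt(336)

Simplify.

33*sqrt(21)

2*sqrt(336) = 8*sqrt(21); 3*sqrt(189) = 9*sqrt(21); 4*sqrt(336) = 16*sqrt(21)
Combine: (8 + 9 + 16)·sqrt(21) = 33*sqrt(21)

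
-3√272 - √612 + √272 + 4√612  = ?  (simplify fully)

3√272 = 12*√17; √612 = 6*√17; √272 = 4*√17; 4√612 = 24*√17
Combine: (-12 - 6 + 4 + 24)·√17 = 10*√17

10*√17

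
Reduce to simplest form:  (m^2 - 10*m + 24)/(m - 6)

m - 4

Factor: m^2 - 10*m + 24 = (m - 4)*(m - 6)
Cancel the common factor (m - 6).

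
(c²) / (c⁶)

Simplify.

c^(-4)

Quotient: (c^-4)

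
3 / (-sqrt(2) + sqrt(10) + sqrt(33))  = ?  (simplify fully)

Group as (sqrt(10) + sqrt(33)) - sqrt(2); multiply by (sqrt(10) + sqrt(33)) + sqrt(2), then rationalise the remaining surd.

(-75*sqrt(10) - 12*sqrt(165) + 123*sqrt(2) + 63*sqrt(33))/361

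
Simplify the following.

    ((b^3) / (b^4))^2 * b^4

Inside the bracket: (b^-1)
Raise to the power 2: (b^-2)
Multiply by b^4: add exponents.

b^2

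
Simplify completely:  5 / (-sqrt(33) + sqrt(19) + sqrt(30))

(-40*sqrt(33) + 55*sqrt(30) + 110*sqrt(19) + 15*sqrt(2090))/1012

Group as (sqrt(19) + sqrt(30)) - sqrt(33); multiply by (sqrt(19) + sqrt(30)) + sqrt(33), then rationalise the remaining surd.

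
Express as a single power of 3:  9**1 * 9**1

3**4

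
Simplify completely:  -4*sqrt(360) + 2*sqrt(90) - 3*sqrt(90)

4*sqrt(360) = 24*sqrt(10); 2*sqrt(90) = 6*sqrt(10); 3*sqrt(90) = 9*sqrt(10)
Combine: (-24 + 6 - 9)·sqrt(10) = -27*sqrt(10)

-27*sqrt(10)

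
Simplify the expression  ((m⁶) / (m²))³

m^12

Inside the bracket: m⁴
Raise to the power 3: m^12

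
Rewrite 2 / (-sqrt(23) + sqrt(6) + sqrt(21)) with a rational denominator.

Group as (sqrt(6) + sqrt(21)) - sqrt(23); multiply by (sqrt(6) + sqrt(21)) + sqrt(23), then rationalise the remaining surd.

(-2*sqrt(23) + 4*sqrt(21) + 19*sqrt(6) + 3*sqrt(322))/122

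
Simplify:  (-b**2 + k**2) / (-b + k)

b + k

Factor k**2 - b**2 and cancel (-b + k).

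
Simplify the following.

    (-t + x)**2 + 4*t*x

(t + x)**2

Expand the square and combine the 4*t*x term.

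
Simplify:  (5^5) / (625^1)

5^1

5^5 = 5^5; 625^1 = 5^4
Combine exponents: 5^1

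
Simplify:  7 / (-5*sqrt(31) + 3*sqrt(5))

(-35*sqrt(31) - 21*sqrt(5))/730

Multiply numerator and denominator by 3*sqrt(5) + 5*sqrt(31).
Denominator becomes -730; numerator becomes 21*sqrt(5) + 35*sqrt(31).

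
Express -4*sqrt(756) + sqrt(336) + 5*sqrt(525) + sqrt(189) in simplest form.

4*sqrt(756) = 24*sqrt(21); sqrt(336) = 4*sqrt(21); 5*sqrt(525) = 25*sqrt(21); sqrt(189) = 3*sqrt(21)
Combine: (-24 + 4 + 25 + 3)·sqrt(21) = 8*sqrt(21)

8*sqrt(21)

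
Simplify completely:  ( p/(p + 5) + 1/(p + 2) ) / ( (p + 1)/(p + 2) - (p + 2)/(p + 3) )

Numerator: p/(p + 5) + 1/(p + 2) = (p**2 + 3*p + 5)/(p**2 + 7*p + 10)
Denominator: (p + 1)/(p + 2) - (p + 2)/(p + 3) = -1/(p**2 + 5*p + 6)
Divide: ((p**2 + 3*p + 5)/(p**2 + 7*p + 10)) · (-p**2 - 5*p - 6) = (-p**3 - 6*p**2 - 14*p - 15)/(p + 5)

(-p**3 - 6*p**2 - 14*p - 15)/(p + 5)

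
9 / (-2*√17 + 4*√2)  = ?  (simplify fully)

(-√17 - 2*√2)/2

Multiply numerator and denominator by 4*√2 + 2*√17.
Denominator becomes -36; numerator becomes 36*√2 + 18*√17.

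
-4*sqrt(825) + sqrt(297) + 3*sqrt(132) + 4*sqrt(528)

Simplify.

5*sqrt(33)

4*sqrt(825) = 20*sqrt(33); sqrt(297) = 3*sqrt(33); 3*sqrt(132) = 6*sqrt(33); 4*sqrt(528) = 16*sqrt(33)
Combine: (-20 + 3 + 6 + 16)·sqrt(33) = 5*sqrt(33)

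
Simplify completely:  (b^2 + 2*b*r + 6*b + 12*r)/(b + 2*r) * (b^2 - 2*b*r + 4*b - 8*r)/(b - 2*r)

b^2 + 10*b + 24

Factor: b^2 + 2*b*r + 6*b + 12*r = (b + 6)*(b + 2*r);  b^2 - 2*b*r + 4*b - 8*r = (b + 4)*(b - 2*r)
Cancel the common factors (b + 2*r), (b - 2*r).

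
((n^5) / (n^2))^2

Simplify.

n^6

Inside the bracket: n^3
Raise to the power 2: n^6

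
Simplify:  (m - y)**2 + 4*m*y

(m + y)**2

Expand the square and combine the 4*m*y term.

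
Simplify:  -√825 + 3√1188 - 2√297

7*√33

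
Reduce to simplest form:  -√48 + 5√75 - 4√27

9*√3

√48 = 4*√3; 5√75 = 25*√3; 4√27 = 12*√3
Combine: (-4 + 25 - 12)·√3 = 9*√3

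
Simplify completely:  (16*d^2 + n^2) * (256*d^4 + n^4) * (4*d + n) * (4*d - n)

65536*d^8 - n^8

Telescope via difference of squares: ((4*d)+n)((4*d)-n) = 16*d^2 - n^2, then repeat with the next factor.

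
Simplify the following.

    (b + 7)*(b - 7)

Difference of squares with P = b, Q = 7.

b^2 - 49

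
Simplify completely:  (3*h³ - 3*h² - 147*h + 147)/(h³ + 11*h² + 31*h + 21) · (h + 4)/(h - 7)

Factor: 3*h³ - 3*h² - 147*h + 147 = 3·(h + 7)·(h - 1)·(h - 7);  h³ + 11*h² + 31*h + 21 = (h + 3)·(h + 1)·(h + 7)
Cancel the common factors (h - 7), (h + 7).

(3*h² + 9*h - 12)/(h² + 4*h + 3)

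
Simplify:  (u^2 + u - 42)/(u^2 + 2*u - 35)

Factor: u^2 + u - 42 = (u - 6)*(u + 7);  u^2 + 2*u - 35 = (u + 7)*(u - 5)
Cancel the common factor (u + 7).

(u - 6)/(u - 5)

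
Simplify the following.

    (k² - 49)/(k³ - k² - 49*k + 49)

1/(k - 1)

Factor: k² - 49 = (k - 7)·(k + 7);  k³ - k² - 49*k + 49 = (k - 1)·(k + 7)·(k - 7)
Cancel the common factors (k + 7), (k - 7).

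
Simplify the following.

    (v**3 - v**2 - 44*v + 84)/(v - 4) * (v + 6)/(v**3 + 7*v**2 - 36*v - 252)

(v - 2)/(v - 4)

Factor: v**3 - v**2 - 44*v + 84 = (v + 7)*(v - 6)*(v - 2);  v**3 + 7*v**2 - 36*v - 252 = (v + 6)*(v + 7)*(v - 6)
Cancel the common factors (v + 7), (v + 6), (v - 6).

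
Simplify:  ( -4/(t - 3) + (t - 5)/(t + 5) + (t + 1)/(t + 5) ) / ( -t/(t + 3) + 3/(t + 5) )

(-2*t**3 + 8*t**2 + 50*t + 24)/(t**3 - t**2 - 15*t + 27)

Numerator: -4/(t - 3) + (t - 5)/(t + 5) + (t + 1)/(t + 5) = (2*t**2 - 14*t - 8)/(t**2 + 2*t - 15)
Denominator: -t/(t + 3) + 3/(t + 5) = (-t**2 - 2*t + 9)/(t**2 + 8*t + 15)
Divide: ((2*t**2 - 14*t - 8)/(t**2 + 2*t - 15)) · ((t**2 + 8*t + 15)/(-t**2 - 2*t + 9)) = (-2*t**3 + 8*t**2 + 50*t + 24)/(t**3 - t**2 - 15*t + 27)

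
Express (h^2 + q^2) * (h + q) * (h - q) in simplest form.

h^4 - q^4

(h+q)(h-q) = h^2 - q^2; continue pairing.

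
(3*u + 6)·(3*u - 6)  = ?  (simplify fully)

Difference of squares with P = 3*u, Q = 6.

9*u² - 36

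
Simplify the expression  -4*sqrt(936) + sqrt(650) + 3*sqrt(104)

4*sqrt(936) = 24*sqrt(26); sqrt(650) = 5*sqrt(26); 3*sqrt(104) = 6*sqrt(26)
Combine: (-24 + 5 + 6)·sqrt(26) = -13*sqrt(26)

-13*sqrt(26)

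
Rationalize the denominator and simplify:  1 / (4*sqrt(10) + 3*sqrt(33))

(-4*sqrt(10) + 3*sqrt(33))/137

Multiply numerator and denominator by -3*sqrt(33) + 4*sqrt(10).
Denominator becomes -137; numerator becomes -3*sqrt(33) + 4*sqrt(10).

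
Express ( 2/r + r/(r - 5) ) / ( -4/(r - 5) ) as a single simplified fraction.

Numerator: 2/r + r/(r - 5) = (r² + 2*r - 10)/(r² - 5*r)
Denominator: -4/(r - 5) = -4/(r - 5)
Divide: ((r² + 2*r - 10)/(r² - 5*r)) · (-r/4 + 5/4) = (-r² - 2*r + 10)/(4*r)

(-r² - 2*r + 10)/(4*r)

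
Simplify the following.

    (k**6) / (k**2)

Quotient: k**4

k**4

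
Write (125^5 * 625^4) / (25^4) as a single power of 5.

5^23

125^5 = 5^15; 625^4 = 5^16; 25^4 = 5^8
Combine exponents: 5^23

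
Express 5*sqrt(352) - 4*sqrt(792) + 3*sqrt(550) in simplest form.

11*sqrt(22)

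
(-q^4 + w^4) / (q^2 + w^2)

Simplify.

-q^2 + w^2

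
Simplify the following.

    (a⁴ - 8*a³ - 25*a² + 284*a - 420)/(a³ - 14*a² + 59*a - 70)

a + 6

Factor: a⁴ - 8*a³ - 25*a² + 284*a - 420 = (a - 7)·(a - 5)·(a - 2)·(a + 6);  a³ - 14*a² + 59*a - 70 = (a - 2)·(a - 5)·(a - 7)
Cancel the common factors (a - 5), (a - 2), (a - 7).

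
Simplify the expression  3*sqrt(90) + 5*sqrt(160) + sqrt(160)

33*sqrt(10)

3*sqrt(90) = 9*sqrt(10); 5*sqrt(160) = 20*sqrt(10); sqrt(160) = 4*sqrt(10)
Combine: (9 + 20 + 4)·sqrt(10) = 33*sqrt(10)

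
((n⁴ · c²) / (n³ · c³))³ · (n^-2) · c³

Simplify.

Inside the bracket: n¹ · (c^-1)
Raise to the power 3: n³ · (c^-3)
Multiply by (n^-2) · c³: add exponents.

n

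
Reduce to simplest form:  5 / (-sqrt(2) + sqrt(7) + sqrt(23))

Group as (sqrt(7) + sqrt(23)) - sqrt(2); multiply by (sqrt(7) + sqrt(23)) + sqrt(2), then rationalise the remaining surd.

(-9*sqrt(7) - sqrt(322) + 14*sqrt(2) + 7*sqrt(23))/14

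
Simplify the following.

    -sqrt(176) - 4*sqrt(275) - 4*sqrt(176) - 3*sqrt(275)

sqrt(176) = 4*sqrt(11); 4*sqrt(275) = 20*sqrt(11); 4*sqrt(176) = 16*sqrt(11); 3*sqrt(275) = 15*sqrt(11)
Combine: (-4 - 20 - 16 - 15)·sqrt(11) = -55*sqrt(11)

-55*sqrt(11)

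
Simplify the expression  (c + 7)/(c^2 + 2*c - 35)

Factor: c^2 + 2*c - 35 = (c + 7)*(c - 5)
Cancel the common factor (c + 7).

1/(c - 5)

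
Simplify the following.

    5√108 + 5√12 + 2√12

5√108 = 30*√3; 5√12 = 10*√3; 2√12 = 4*√3
Combine: (30 + 10 + 4)·√3 = 44*√3

44*√3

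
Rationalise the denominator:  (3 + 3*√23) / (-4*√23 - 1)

Multiply numerator and denominator by -1 + 4*√23.
Denominator becomes -367; numerator becomes 9*√23 + 273.

(-273 - 9*√23)/367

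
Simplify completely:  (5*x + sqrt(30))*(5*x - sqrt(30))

Difference of squares with P = 5*x, Q = sqrt(30).

25*x^2 - 30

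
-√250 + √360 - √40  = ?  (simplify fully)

√250 = 5*√10; √360 = 6*√10; √40 = 2*√10
Combine: (-5 + 6 - 2)·√10 = -√10

-√10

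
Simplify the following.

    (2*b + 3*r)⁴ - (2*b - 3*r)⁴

Write as f((2*b),(3*r)) - f((2*b),-(3*r)) and expand.

192*b³*r + 432*b*r³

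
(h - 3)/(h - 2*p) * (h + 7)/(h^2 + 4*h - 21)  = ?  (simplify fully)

-1/(-h + 2*p)

Factor: h^2 + 4*h - 21 = (h - 3)*(h + 7)
Cancel the common factors (h + 7), (h - 3).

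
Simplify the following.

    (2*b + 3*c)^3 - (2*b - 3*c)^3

72*b^2*c + 54*c^3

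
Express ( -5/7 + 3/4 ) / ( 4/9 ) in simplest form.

Numerator: -5/7 + 3/4 = 1/28
Denominator: 4/9 = 4/9
Divide: (1/28) · (9/4) = 9/112

9/112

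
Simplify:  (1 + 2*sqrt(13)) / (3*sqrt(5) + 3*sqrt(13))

(-2*sqrt(65) - sqrt(5) + sqrt(13) + 26)/24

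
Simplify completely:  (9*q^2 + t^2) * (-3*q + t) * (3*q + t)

Pair the conjugate factors: (t+(3*q))(t-(3*q)) = -9*q^2 + t^2, then repeat with the next factor.

-81*q^4 + t^4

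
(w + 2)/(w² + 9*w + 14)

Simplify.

1/(w + 7)

Factor: w² + 9*w + 14 = (w + 2)·(w + 7)
Cancel the common factor (w + 2).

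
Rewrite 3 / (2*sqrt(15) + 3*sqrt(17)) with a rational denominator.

Multiply numerator and denominator by -2*sqrt(15) + 3*sqrt(17).
Denominator becomes 93; numerator becomes -6*sqrt(15) + 9*sqrt(17).

(-2*sqrt(15) + 3*sqrt(17))/31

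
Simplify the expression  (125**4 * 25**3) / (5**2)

5**16

125**4 = 5**12; 25**3 = 5**6; 5**2 = 5**2
Combine exponents: 5**16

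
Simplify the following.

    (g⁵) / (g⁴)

g

Quotient: g¹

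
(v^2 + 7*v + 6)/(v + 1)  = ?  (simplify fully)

Factor: v^2 + 7*v + 6 = (v + 1)*(v + 6)
Cancel the common factor (v + 1).

v + 6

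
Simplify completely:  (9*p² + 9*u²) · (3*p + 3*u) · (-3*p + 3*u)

((3*u)+(3*p))((3*u)-(3*p)) = -9*p² + 9*u²; continue pairing.

-81*p⁴ + 81*u⁴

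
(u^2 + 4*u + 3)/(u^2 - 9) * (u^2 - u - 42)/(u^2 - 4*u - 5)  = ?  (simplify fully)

Factor: u^2 + 4*u + 3 = (u + 1)*(u + 3);  u^2 - 9 = (u - 3)*(u + 3);  u^2 - u - 42 = (u - 7)*(u + 6);  u^2 - 4*u - 5 = (u + 1)*(u - 5)
Cancel the common factors (u + 3), (u + 1).

(u^2 - u - 42)/(u^2 - 8*u + 15)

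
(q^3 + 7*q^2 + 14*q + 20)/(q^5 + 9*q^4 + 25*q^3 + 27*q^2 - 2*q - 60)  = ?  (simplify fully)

1/(q^2 + 2*q - 3)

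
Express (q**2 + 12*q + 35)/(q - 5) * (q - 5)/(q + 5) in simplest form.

q + 7

Factor: q**2 + 12*q + 35 = (q + 7)*(q + 5)
Cancel the common factors (q + 5), (q - 5).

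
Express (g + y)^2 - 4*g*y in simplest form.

Expanding gives g^2 - 2*g*y + y^2, a perfect square.

(g - y)^2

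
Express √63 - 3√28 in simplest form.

√63 = 3*√7; 3√28 = 6*√7
Combine: (3 - 6)·√7 = -3*√7

-3*√7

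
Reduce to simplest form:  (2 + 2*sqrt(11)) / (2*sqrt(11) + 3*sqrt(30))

(-22 - 2*sqrt(11) + 3*sqrt(30) + 3*sqrt(330))/113

Multiply numerator and denominator by -3*sqrt(30) + 2*sqrt(11).
Denominator becomes -226; numerator becomes -6*sqrt(330) - 6*sqrt(30) + 4*sqrt(11) + 44.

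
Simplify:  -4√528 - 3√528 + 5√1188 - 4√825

4√528 = 16*√33; 3√528 = 12*√33; 5√1188 = 30*√33; 4√825 = 20*√33
Combine: (-16 - 12 + 30 - 20)·√33 = -18*√33

-18*√33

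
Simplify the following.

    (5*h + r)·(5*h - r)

(5*h)^2 - (r)^2 = 25*h² - r².

25*h² - r²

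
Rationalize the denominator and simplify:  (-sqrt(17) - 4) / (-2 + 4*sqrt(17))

(-38 - 9*sqrt(17))/134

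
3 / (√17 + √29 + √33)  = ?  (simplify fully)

Group as (√17 + √29) + √33; multiply by (√17 + √29) - √33, then rationalise the remaining surd.

(-2*√16269 + 13*√33 + 21*√29 + 45*√17)/601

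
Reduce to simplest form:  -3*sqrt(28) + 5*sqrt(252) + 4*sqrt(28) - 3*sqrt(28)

3*sqrt(28) = 6*sqrt(7); 5*sqrt(252) = 30*sqrt(7); 4*sqrt(28) = 8*sqrt(7); 3*sqrt(28) = 6*sqrt(7)
Combine: (-6 + 30 + 8 - 6)·sqrt(7) = 26*sqrt(7)

26*sqrt(7)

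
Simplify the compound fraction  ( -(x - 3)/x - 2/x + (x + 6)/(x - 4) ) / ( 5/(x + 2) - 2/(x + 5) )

(11*x³ + 73*x² + 82*x - 40)/(3*x³ + 9*x² - 84*x)

Numerator: -(x - 3)/x - 2/x + (x + 6)/(x - 4) = (11*x - 4)/(x² - 4*x)
Denominator: 5/(x + 2) - 2/(x + 5) = (3*x + 21)/(x² + 7*x + 10)
Divide: ((11*x - 4)/(x² - 4*x)) · ((x² + 7*x + 10)/(3*x + 21)) = (11*x³ + 73*x² + 82*x - 40)/(3*x³ + 9*x² - 84*x)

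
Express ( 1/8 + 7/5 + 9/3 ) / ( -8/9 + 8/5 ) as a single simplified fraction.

Numerator: 1/8 + 7/5 + 9/3 = 181/40
Denominator: -8/9 + 8/5 = 32/45
Divide: (181/40) · (45/32) = 1629/256

1629/256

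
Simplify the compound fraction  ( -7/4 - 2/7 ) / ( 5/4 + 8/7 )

-57/67

Numerator: -7/4 - 2/7 = -57/28
Denominator: 5/4 + 8/7 = 67/28
Divide: (-57/28) · (28/67) = -57/67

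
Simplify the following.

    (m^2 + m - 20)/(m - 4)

Factor: m^2 + m - 20 = (m + 5)*(m - 4)
Cancel the common factor (m - 4).

m + 5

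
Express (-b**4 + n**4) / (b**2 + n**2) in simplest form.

-b**4 + n**4 factors as -(b - n)*(b + n)*(b**2 + n**2).

-b**2 + n**2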